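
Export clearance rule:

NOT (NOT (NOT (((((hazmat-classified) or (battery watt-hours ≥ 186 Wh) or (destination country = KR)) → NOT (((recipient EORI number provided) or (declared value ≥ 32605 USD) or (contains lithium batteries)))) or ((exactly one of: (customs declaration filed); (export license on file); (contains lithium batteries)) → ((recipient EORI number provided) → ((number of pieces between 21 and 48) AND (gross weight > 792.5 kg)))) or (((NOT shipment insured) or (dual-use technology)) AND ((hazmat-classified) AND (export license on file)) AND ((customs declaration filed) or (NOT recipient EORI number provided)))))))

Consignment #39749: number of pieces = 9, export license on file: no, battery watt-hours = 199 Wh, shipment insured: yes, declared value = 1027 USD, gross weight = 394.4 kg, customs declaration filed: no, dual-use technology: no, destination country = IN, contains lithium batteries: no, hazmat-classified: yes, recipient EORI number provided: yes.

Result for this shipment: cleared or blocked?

Atomic conditions:
  hazmat-classified: yes → true
  battery watt-hours ≥ 186 Wh: 199 ≥ 186 is true
  destination country = KR: IN == KR is false
  recipient EORI number provided: yes → true
  declared value ≥ 32605 USD: 1027 ≥ 32605 is false
  contains lithium batteries: no → false
  customs declaration filed: no → false
  export license on file: no → false
  number of pieces between 21 and 48: 9 in [21, 48] is false
  gross weight > 792.5 kg: 394.4 > 792.5 is false
  NOT shipment insured: yes → false
  dual-use technology: no → false
  NOT recipient EORI number provided: yes → false
Combine:
[1.1.1.1.1] true OR true OR false = true
[1.1.1.1.2.1] true OR false OR false = true
[1.1.1.1.2] NOT true = false
[1.1.1.1] true → false = false
[1.1.1.2.1] exactly-one(false, false, false) = false
[1.1.1.2.2.2] false AND false = false
[1.1.1.2.2] true → false = false
[1.1.1.2] false → false (antecedent false ⇒ implication holds) = true
[1.1.1.3.1] false OR false = false
[1.1.1.3.2] true AND false = false
[1.1.1.3.3] false OR false = false
[1.1.1.3] false AND false AND false = false
[1.1.1] false OR true OR false = true
[1.1] NOT true = false
[1] NOT false = true
[root] NOT true = false
Overall: false → blocked

Blocked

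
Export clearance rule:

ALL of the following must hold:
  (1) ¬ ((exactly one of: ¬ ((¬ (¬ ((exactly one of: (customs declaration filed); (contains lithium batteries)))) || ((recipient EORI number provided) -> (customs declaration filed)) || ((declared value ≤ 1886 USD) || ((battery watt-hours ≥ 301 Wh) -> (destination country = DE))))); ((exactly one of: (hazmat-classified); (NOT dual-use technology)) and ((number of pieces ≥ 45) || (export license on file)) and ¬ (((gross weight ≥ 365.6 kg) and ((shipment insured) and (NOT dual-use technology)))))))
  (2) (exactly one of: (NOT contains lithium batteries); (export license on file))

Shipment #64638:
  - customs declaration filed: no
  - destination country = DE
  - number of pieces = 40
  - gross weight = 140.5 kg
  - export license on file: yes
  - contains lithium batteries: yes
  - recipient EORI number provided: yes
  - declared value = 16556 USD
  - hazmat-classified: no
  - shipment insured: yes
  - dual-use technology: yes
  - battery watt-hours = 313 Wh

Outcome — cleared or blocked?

Cleared

Atomic conditions:
  customs declaration filed: no → false
  contains lithium batteries: yes → true
  recipient EORI number provided: yes → true
  declared value ≤ 1886 USD: 16556 ≤ 1886 is false
  battery watt-hours ≥ 301 Wh: 313 ≥ 301 is true
  destination country = DE: DE == DE is true
  hazmat-classified: no → false
  NOT dual-use technology: yes → false
  number of pieces ≥ 45: 40 ≥ 45 is false
  export license on file: yes → true
  gross weight ≥ 365.6 kg: 140.5 ≥ 365.6 is false
  shipment insured: yes → true
  NOT contains lithium batteries: yes → false
Combine:
[1.1.1.1.1.1.1] exactly-one(false, true) = true
[1.1.1.1.1.1] NOT true = false
[1.1.1.1.1] NOT false = true
[1.1.1.1.2] true → false = false
[1.1.1.1.3.2] true → true = true
[1.1.1.1.3] false OR true = true
[1.1.1.1] true OR false OR true = true
[1.1.1] NOT true = false
[1.1.2.1] exactly-one(false, false) = false
[1.1.2.2] false OR true = true
[1.1.2.3.1.2] true AND false = false
[1.1.2.3.1] false AND false = false
[1.1.2.3] NOT false = true
[1.1.2] false AND true AND true = false
[1.1] exactly-one(false, false) = false
[1] NOT false = true
[2] exactly-one(false, true) = true
[root] true AND true = true
Overall: true → cleared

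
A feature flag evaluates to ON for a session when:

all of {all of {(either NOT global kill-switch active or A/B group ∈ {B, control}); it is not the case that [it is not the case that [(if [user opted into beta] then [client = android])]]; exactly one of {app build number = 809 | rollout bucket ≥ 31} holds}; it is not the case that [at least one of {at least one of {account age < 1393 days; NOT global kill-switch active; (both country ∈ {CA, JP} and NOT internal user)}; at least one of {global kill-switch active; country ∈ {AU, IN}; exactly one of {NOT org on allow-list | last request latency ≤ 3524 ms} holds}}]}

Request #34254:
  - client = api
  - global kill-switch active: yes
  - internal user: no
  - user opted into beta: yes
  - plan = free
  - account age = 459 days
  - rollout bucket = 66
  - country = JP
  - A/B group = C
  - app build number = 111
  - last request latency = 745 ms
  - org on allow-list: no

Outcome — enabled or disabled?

Disabled

Atomic conditions:
  NOT global kill-switch active: yes → false
  A/B group ∈ {B, control}: C is not in the set → false
  user opted into beta: yes → true
  client = android: api == android is false
  app build number = 809: 111 == 809 is false
  rollout bucket ≥ 31: 66 ≥ 31 is true
  account age < 1393 days: 459 < 1393 is true
  country ∈ {CA, JP}: JP is in the set → true
  NOT internal user: no → true
  global kill-switch active: yes → true
  country ∈ {AU, IN}: JP is not in the set → false
  NOT org on allow-list: no → true
  last request latency ≤ 3524 ms: 745 ≤ 3524 is true
Combine:
[1.1] false OR false = false
[1.2.1.1] true → false = false
[1.2.1] NOT false = true
[1.2] NOT true = false
[1.3] exactly-one(false, true) = true
[1] false AND false AND true = false
[2.1.1.3] true AND true = true
[2.1.1] true OR false OR true = true
[2.1.2.3] exactly-one(true, true) = false
[2.1.2] true OR false OR false = true
[2.1] true OR true = true
[2] NOT true = false
[root] false AND false = false
Overall: false → disabled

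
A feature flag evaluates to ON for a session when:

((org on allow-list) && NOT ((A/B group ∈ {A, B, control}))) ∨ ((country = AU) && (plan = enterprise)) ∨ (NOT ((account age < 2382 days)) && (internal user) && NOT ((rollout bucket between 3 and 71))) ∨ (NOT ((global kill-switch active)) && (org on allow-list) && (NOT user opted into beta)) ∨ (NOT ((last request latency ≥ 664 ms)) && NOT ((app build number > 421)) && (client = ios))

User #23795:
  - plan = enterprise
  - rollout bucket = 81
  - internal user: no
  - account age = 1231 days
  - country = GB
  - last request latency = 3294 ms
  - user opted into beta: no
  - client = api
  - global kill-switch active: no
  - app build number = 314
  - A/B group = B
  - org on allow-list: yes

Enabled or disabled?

Atomic conditions:
  org on allow-list: yes → true
  A/B group ∈ {A, B, control}: B is in the set → true
  country = AU: GB == AU is false
  plan = enterprise: enterprise == enterprise is true
  account age < 2382 days: 1231 < 2382 is true
  internal user: no → false
  rollout bucket between 3 and 71: 81 in [3, 71] is false
  global kill-switch active: no → false
  NOT user opted into beta: no → true
  last request latency ≥ 664 ms: 3294 ≥ 664 is true
  app build number > 421: 314 > 421 is false
  client = ios: api == ios is false
Combine:
[1.2] NOT true = false
[1] true AND false = false
[2] false AND true = false
[3.1] NOT true = false
[3.3] NOT false = true
[3] false AND false AND true = false
[4.1] NOT false = true
[4] true AND true AND true = true
[5.1] NOT true = false
[5.2] NOT false = true
[5] false AND true AND false = false
[root] false OR false OR false OR true OR false = true
Overall: true → enabled

Enabled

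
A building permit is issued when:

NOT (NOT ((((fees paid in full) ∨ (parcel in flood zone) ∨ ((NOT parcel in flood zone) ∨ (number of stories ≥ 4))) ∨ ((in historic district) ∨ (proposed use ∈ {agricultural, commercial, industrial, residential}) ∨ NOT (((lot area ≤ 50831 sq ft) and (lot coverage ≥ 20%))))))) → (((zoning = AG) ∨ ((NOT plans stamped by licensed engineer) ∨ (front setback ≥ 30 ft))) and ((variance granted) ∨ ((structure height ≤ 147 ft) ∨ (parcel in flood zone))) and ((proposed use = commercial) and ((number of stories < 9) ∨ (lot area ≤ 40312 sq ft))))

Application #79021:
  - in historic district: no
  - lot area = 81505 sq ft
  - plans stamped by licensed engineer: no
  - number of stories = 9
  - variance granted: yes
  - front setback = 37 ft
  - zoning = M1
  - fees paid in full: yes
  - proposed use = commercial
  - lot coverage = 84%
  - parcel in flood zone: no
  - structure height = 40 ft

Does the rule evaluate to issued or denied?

Atomic conditions:
  fees paid in full: yes → true
  parcel in flood zone: no → false
  NOT parcel in flood zone: no → true
  number of stories ≥ 4: 9 ≥ 4 is true
  in historic district: no → false
  proposed use ∈ {agricultural, commercial, industrial, residential}: commercial is in the set → true
  lot area ≤ 50831 sq ft: 81505 ≤ 50831 is false
  lot coverage ≥ 20%: 84 ≥ 20 is true
  zoning = AG: M1 == AG is false
  NOT plans stamped by licensed engineer: no → true
  front setback ≥ 30 ft: 37 ≥ 30 is true
  variance granted: yes → true
  structure height ≤ 147 ft: 40 ≤ 147 is true
  proposed use = commercial: commercial == commercial is true
  number of stories < 9: 9 < 9 is false
  lot area ≤ 40312 sq ft: 81505 ≤ 40312 is false
Combine:
[1.1.1.1.3] true OR true = true
[1.1.1.1] true OR false OR true = true
[1.1.1.2.3.1] false AND true = false
[1.1.1.2.3] NOT false = true
[1.1.1.2] false OR true OR true = true
[1.1.1] true OR true = true
[1.1] NOT true = false
[1] NOT false = true
[2.1.2] true OR true = true
[2.1] false OR true = true
[2.2.2] true OR false = true
[2.2] true OR true = true
[2.3.2] false OR false = false
[2.3] true AND false = false
[2] true AND true AND false = false
[root] true → false = false
Overall: false → denied

Denied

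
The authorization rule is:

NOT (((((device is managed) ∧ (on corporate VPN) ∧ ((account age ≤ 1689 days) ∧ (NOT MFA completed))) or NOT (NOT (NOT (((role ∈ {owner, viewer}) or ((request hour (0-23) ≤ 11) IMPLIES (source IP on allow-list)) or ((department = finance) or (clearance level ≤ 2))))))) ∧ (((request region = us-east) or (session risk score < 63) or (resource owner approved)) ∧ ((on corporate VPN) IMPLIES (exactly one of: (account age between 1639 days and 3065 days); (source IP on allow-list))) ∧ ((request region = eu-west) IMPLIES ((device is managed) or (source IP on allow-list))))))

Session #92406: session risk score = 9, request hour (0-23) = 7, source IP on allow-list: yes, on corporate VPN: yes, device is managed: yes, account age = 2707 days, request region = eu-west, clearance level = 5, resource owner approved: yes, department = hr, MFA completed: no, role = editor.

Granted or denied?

Granted

Atomic conditions:
  device is managed: yes → true
  on corporate VPN: yes → true
  account age ≤ 1689 days: 2707 ≤ 1689 is false
  NOT MFA completed: no → true
  role ∈ {owner, viewer}: editor is not in the set → false
  request hour (0-23) ≤ 11: 7 ≤ 11 is true
  source IP on allow-list: yes → true
  department = finance: hr == finance is false
  clearance level ≤ 2: 5 ≤ 2 is false
  request region = us-east: eu-west == us-east is false
  session risk score < 63: 9 < 63 is true
  resource owner approved: yes → true
  account age between 1639 days and 3065 days: 2707 in [1639, 3065] is true
  request region = eu-west: eu-west == eu-west is true
Combine:
[1.1.1.3] false AND true = false
[1.1.1] true AND true AND false = false
[1.1.2.1.1.1.2] true → true = true
[1.1.2.1.1.1.3] false OR false = false
[1.1.2.1.1.1] false OR true OR false = true
[1.1.2.1.1] NOT true = false
[1.1.2.1] NOT false = true
[1.1.2] NOT true = false
[1.1] false OR false = false
[1.2.1] false OR true OR true = true
[1.2.2.2] exactly-one(true, true) = false
[1.2.2] true → false = false
[1.2.3.2] true OR true = true
[1.2.3] true → true = true
[1.2] true AND false AND true = false
[1] false AND false = false
[root] NOT false = true
Overall: true → granted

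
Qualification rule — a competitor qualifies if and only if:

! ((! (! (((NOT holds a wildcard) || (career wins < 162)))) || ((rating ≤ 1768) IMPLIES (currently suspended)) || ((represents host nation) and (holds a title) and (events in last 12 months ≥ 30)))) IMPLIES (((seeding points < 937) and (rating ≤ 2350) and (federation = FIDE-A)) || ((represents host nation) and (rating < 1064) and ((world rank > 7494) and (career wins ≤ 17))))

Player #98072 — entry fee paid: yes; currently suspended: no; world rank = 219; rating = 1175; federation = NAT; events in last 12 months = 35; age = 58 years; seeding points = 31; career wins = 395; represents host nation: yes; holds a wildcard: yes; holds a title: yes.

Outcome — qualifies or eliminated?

Atomic conditions:
  NOT holds a wildcard: yes → false
  career wins < 162: 395 < 162 is false
  rating ≤ 1768: 1175 ≤ 1768 is true
  currently suspended: no → false
  represents host nation: yes → true
  holds a title: yes → true
  events in last 12 months ≥ 30: 35 ≥ 30 is true
  seeding points < 937: 31 < 937 is true
  rating ≤ 2350: 1175 ≤ 2350 is true
  federation = FIDE-A: NAT == FIDE-A is false
  rating < 1064: 1175 < 1064 is false
  world rank > 7494: 219 > 7494 is false
  career wins ≤ 17: 395 ≤ 17 is false
Combine:
[1.1.1.1.1] false OR false = false
[1.1.1.1] NOT false = true
[1.1.1] NOT true = false
[1.1.2] true → false = false
[1.1.3] true AND true AND true = true
[1.1] false OR false OR true = true
[1] NOT true = false
[2.1] true AND true AND false = false
[2.2.3] false AND false = false
[2.2] true AND false AND false = false
[2] false OR false = false
[root] false → false (antecedent false ⇒ implication holds) = true
Overall: true → qualifies

Qualifies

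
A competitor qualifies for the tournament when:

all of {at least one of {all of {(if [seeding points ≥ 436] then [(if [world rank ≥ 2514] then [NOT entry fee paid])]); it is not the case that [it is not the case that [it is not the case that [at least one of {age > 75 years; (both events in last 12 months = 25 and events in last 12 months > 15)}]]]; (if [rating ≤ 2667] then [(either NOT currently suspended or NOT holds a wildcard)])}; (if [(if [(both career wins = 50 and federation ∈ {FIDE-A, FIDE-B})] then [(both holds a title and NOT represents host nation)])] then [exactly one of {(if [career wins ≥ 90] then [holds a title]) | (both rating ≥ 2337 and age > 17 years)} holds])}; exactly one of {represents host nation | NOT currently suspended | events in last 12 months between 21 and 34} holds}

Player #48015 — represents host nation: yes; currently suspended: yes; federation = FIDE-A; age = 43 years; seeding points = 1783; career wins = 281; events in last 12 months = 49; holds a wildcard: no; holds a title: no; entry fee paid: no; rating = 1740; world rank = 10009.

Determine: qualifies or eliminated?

Atomic conditions:
  seeding points ≥ 436: 1783 ≥ 436 is true
  world rank ≥ 2514: 10009 ≥ 2514 is true
  NOT entry fee paid: no → true
  age > 75 years: 43 > 75 is false
  events in last 12 months = 25: 49 == 25 is false
  events in last 12 months > 15: 49 > 15 is true
  rating ≤ 2667: 1740 ≤ 2667 is true
  NOT currently suspended: yes → false
  NOT holds a wildcard: no → true
  career wins = 50: 281 == 50 is false
  federation ∈ {FIDE-A, FIDE-B}: FIDE-A is in the set → true
  holds a title: no → false
  NOT represents host nation: yes → false
  career wins ≥ 90: 281 ≥ 90 is true
  rating ≥ 2337: 1740 ≥ 2337 is false
  age > 17 years: 43 > 17 is true
  represents host nation: yes → true
  events in last 12 months between 21 and 34: 49 in [21, 34] is false
Combine:
[1.1.1.2] true → true = true
[1.1.1] true → true = true
[1.1.2.1.1.1.2] false AND true = false
[1.1.2.1.1.1] false OR false = false
[1.1.2.1.1] NOT false = true
[1.1.2.1] NOT true = false
[1.1.2] NOT false = true
[1.1.3.2] false OR true = true
[1.1.3] true → true = true
[1.1] true AND true AND true = true
[1.2.1.1] false AND true = false
[1.2.1.2] false AND false = false
[1.2.1] false → false (antecedent false ⇒ implication holds) = true
[1.2.2.1] true → false = false
[1.2.2.2] false AND true = false
[1.2.2] exactly-one(false, false) = false
[1.2] true → false = false
[1] true OR false = true
[2] exactly-one(true, false, false) = true
[root] true AND true = true
Overall: true → qualifies

Qualifies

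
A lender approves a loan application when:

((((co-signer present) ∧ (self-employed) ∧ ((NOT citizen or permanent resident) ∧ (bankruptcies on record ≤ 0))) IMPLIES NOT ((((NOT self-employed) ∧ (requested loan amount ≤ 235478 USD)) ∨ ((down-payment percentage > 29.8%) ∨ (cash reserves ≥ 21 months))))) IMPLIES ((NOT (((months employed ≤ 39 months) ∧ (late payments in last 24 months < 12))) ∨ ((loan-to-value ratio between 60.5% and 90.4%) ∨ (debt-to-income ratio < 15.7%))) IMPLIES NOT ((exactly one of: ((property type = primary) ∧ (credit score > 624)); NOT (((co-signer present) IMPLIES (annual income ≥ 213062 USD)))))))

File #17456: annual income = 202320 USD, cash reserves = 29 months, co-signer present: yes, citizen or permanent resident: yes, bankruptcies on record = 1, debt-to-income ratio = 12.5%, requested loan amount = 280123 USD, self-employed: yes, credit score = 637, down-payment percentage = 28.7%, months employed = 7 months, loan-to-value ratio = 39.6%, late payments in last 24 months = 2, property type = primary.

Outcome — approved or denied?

Approved

Atomic conditions:
  co-signer present: yes → true
  self-employed: yes → true
  NOT citizen or permanent resident: yes → false
  bankruptcies on record ≤ 0: 1 ≤ 0 is false
  NOT self-employed: yes → false
  requested loan amount ≤ 235478 USD: 280123 ≤ 235478 is false
  down-payment percentage > 29.8%: 28.7 > 29.8 is false
  cash reserves ≥ 21 months: 29 ≥ 21 is true
  months employed ≤ 39 months: 7 ≤ 39 is true
  late payments in last 24 months < 12: 2 < 12 is true
  loan-to-value ratio between 60.5% and 90.4%: 39.6 in [60.5, 90.4] is false
  debt-to-income ratio < 15.7%: 12.5 < 15.7 is true
  property type = primary: primary == primary is true
  credit score > 624: 637 > 624 is true
  annual income ≥ 213062 USD: 202320 ≥ 213062 is false
Combine:
[1.1.3] false AND false = false
[1.1] true AND true AND false = false
[1.2.1.1] false AND false = false
[1.2.1.2] false OR true = true
[1.2.1] false OR true = true
[1.2] NOT true = false
[1] false → false (antecedent false ⇒ implication holds) = true
[2.1.1.1] true AND true = true
[2.1.1] NOT true = false
[2.1.2] false OR true = true
[2.1] false OR true = true
[2.2.1.1] true AND true = true
[2.2.1.2.1] true → false = false
[2.2.1.2] NOT false = true
[2.2.1] exactly-one(true, true) = false
[2.2] NOT false = true
[2] true → true = true
[root] true → true = true
Overall: true → approved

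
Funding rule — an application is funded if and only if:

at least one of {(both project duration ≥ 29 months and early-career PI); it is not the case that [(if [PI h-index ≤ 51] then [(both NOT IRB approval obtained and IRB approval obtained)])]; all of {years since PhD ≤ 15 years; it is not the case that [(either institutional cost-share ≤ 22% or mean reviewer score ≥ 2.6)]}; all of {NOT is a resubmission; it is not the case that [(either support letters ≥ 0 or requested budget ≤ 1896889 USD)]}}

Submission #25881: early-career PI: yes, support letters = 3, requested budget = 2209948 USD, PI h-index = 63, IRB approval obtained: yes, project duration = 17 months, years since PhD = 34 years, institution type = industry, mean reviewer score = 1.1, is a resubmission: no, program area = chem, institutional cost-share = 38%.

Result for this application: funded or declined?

Declined

Atomic conditions:
  project duration ≥ 29 months: 17 ≥ 29 is false
  early-career PI: yes → true
  PI h-index ≤ 51: 63 ≤ 51 is false
  NOT IRB approval obtained: yes → false
  IRB approval obtained: yes → true
  years since PhD ≤ 15 years: 34 ≤ 15 is false
  institutional cost-share ≤ 22%: 38 ≤ 22 is false
  mean reviewer score ≥ 2.6: 1.1 ≥ 2.6 is false
  NOT is a resubmission: no → true
  support letters ≥ 0: 3 ≥ 0 is true
  requested budget ≤ 1896889 USD: 2209948 ≤ 1896889 is false
Combine:
[1] false AND true = false
[2.1.2] false AND true = false
[2.1] false → false (antecedent false ⇒ implication holds) = true
[2] NOT true = false
[3.2.1] false OR false = false
[3.2] NOT false = true
[3] false AND true = false
[4.2.1] true OR false = true
[4.2] NOT true = false
[4] true AND false = false
[root] false OR false OR false OR false = false
Overall: false → declined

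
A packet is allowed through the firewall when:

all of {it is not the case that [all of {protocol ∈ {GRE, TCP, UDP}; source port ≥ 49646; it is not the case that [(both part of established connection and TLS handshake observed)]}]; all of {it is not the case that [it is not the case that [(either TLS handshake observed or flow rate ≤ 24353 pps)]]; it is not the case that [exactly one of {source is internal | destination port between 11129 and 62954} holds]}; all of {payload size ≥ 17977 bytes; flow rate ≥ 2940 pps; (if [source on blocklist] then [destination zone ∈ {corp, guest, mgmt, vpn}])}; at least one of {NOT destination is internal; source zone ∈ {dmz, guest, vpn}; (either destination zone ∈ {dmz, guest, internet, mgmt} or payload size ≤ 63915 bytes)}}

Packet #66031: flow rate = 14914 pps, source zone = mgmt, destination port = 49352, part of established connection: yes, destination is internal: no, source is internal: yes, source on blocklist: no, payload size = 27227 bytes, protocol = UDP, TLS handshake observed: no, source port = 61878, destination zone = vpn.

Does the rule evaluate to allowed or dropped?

Atomic conditions:
  protocol ∈ {GRE, TCP, UDP}: UDP is in the set → true
  source port ≥ 49646: 61878 ≥ 49646 is true
  part of established connection: yes → true
  TLS handshake observed: no → false
  flow rate ≤ 24353 pps: 14914 ≤ 24353 is true
  source is internal: yes → true
  destination port between 11129 and 62954: 49352 in [11129, 62954] is true
  payload size ≥ 17977 bytes: 27227 ≥ 17977 is true
  flow rate ≥ 2940 pps: 14914 ≥ 2940 is true
  source on blocklist: no → false
  destination zone ∈ {corp, guest, mgmt, vpn}: vpn is in the set → true
  NOT destination is internal: no → true
  source zone ∈ {dmz, guest, vpn}: mgmt is not in the set → false
  destination zone ∈ {dmz, guest, internet, mgmt}: vpn is not in the set → false
  payload size ≤ 63915 bytes: 27227 ≤ 63915 is true
Combine:
[1.1.3.1] true AND false = false
[1.1.3] NOT false = true
[1.1] true AND true AND true = true
[1] NOT true = false
[2.1.1.1] false OR true = true
[2.1.1] NOT true = false
[2.1] NOT false = true
[2.2.1] exactly-one(true, true) = false
[2.2] NOT false = true
[2] true AND true = true
[3.3] false → true (antecedent false ⇒ implication holds) = true
[3] true AND true AND true = true
[4.3] false OR true = true
[4] true OR false OR true = true
[root] false AND true AND true AND true = false
Overall: false → dropped

Dropped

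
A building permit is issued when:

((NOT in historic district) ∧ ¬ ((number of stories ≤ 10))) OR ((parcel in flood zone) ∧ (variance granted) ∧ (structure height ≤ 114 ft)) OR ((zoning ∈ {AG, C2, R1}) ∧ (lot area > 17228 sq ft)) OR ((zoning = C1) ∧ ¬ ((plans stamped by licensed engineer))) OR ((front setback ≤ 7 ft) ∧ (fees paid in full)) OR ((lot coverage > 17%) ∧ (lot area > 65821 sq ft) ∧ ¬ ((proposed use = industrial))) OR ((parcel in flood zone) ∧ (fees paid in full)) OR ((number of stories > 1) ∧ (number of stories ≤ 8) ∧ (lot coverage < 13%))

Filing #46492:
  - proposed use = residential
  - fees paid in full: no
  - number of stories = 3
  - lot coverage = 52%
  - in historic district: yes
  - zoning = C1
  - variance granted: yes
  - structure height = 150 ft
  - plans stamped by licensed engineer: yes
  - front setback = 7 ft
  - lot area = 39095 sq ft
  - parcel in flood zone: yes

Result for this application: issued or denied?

Atomic conditions:
  NOT in historic district: yes → false
  number of stories ≤ 10: 3 ≤ 10 is true
  parcel in flood zone: yes → true
  variance granted: yes → true
  structure height ≤ 114 ft: 150 ≤ 114 is false
  zoning ∈ {AG, C2, R1}: C1 is not in the set → false
  lot area > 17228 sq ft: 39095 > 17228 is true
  zoning = C1: C1 == C1 is true
  plans stamped by licensed engineer: yes → true
  front setback ≤ 7 ft: 7 ≤ 7 is true
  fees paid in full: no → false
  lot coverage > 17%: 52 > 17 is true
  lot area > 65821 sq ft: 39095 > 65821 is false
  proposed use = industrial: residential == industrial is false
  number of stories > 1: 3 > 1 is true
  number of stories ≤ 8: 3 ≤ 8 is true
  lot coverage < 13%: 52 < 13 is false
Combine:
[1.2] NOT true = false
[1] false AND false = false
[2] true AND true AND false = false
[3] false AND true = false
[4.2] NOT true = false
[4] true AND false = false
[5] true AND false = false
[6.3] NOT false = true
[6] true AND false AND true = false
[7] true AND false = false
[8] true AND true AND false = false
[root] false OR false OR false OR false OR false OR false OR false OR false = false
Overall: false → denied

Denied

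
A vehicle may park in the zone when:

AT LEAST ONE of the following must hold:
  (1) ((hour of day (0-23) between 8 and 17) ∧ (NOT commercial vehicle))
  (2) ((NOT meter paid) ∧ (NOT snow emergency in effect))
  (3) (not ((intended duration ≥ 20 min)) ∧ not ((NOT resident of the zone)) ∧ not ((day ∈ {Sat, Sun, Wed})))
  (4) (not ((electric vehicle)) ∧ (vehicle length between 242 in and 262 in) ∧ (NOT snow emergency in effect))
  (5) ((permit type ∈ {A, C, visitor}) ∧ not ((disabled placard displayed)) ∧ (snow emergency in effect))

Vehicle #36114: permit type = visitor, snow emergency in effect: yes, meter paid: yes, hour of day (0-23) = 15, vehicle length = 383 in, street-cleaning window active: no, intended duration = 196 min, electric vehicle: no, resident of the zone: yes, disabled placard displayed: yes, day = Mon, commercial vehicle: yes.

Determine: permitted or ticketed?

Atomic conditions:
  hour of day (0-23) between 8 and 17: 15 in [8, 17] is true
  NOT commercial vehicle: yes → false
  NOT meter paid: yes → false
  NOT snow emergency in effect: yes → false
  intended duration ≥ 20 min: 196 ≥ 20 is true
  NOT resident of the zone: yes → false
  day ∈ {Sat, Sun, Wed}: Mon is not in the set → false
  electric vehicle: no → false
  vehicle length between 242 in and 262 in: 383 in [242, 262] is false
  permit type ∈ {A, C, visitor}: visitor is in the set → true
  disabled placard displayed: yes → true
  snow emergency in effect: yes → true
Combine:
[1] true AND false = false
[2] false AND false = false
[3.1] NOT true = false
[3.2] NOT false = true
[3.3] NOT false = true
[3] false AND true AND true = false
[4.1] NOT false = true
[4] true AND false AND false = false
[5.2] NOT true = false
[5] true AND false AND true = false
[root] false OR false OR false OR false OR false = false
Overall: false → ticketed

Ticketed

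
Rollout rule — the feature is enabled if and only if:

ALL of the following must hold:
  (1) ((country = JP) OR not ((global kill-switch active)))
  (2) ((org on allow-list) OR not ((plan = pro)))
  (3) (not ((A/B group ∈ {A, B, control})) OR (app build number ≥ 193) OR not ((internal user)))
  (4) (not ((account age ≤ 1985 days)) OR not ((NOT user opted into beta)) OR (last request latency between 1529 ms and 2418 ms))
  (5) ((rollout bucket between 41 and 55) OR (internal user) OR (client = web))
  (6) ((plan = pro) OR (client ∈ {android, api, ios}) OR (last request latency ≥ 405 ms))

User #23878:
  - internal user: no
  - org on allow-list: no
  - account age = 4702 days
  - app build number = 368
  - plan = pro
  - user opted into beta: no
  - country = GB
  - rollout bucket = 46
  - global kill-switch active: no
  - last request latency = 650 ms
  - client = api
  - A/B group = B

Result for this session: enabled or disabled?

Atomic conditions:
  country = JP: GB == JP is false
  global kill-switch active: no → false
  org on allow-list: no → false
  plan = pro: pro == pro is true
  A/B group ∈ {A, B, control}: B is in the set → true
  app build number ≥ 193: 368 ≥ 193 is true
  internal user: no → false
  account age ≤ 1985 days: 4702 ≤ 1985 is false
  NOT user opted into beta: no → true
  last request latency between 1529 ms and 2418 ms: 650 in [1529, 2418] is false
  rollout bucket between 41 and 55: 46 in [41, 55] is true
  client = web: api == web is false
  client ∈ {android, api, ios}: api is in the set → true
  last request latency ≥ 405 ms: 650 ≥ 405 is true
Combine:
[1.2] NOT false = true
[1] false OR true = true
[2.2] NOT true = false
[2] false OR false = false
[3.1] NOT true = false
[3.3] NOT false = true
[3] false OR true OR true = true
[4.1] NOT false = true
[4.2] NOT true = false
[4] true OR false OR false = true
[5] true OR false OR false = true
[6] true OR true OR true = true
[root] true AND false AND true AND true AND true AND true = false
Overall: false → disabled

Disabled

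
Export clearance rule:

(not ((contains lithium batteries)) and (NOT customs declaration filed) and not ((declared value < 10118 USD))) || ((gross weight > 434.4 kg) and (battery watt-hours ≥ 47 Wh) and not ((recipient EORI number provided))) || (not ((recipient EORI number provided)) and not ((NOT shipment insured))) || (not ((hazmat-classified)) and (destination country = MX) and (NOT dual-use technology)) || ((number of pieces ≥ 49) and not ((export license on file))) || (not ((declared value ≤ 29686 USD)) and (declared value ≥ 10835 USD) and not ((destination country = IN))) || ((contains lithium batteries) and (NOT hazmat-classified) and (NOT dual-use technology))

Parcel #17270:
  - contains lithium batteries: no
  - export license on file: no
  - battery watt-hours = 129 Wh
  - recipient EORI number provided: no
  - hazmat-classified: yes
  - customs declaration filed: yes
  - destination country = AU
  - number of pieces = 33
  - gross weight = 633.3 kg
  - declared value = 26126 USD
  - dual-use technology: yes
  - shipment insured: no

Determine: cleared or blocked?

Cleared

Atomic conditions:
  contains lithium batteries: no → false
  NOT customs declaration filed: yes → false
  declared value < 10118 USD: 26126 < 10118 is false
  gross weight > 434.4 kg: 633.3 > 434.4 is true
  battery watt-hours ≥ 47 Wh: 129 ≥ 47 is true
  recipient EORI number provided: no → false
  NOT shipment insured: no → true
  hazmat-classified: yes → true
  destination country = MX: AU == MX is false
  NOT dual-use technology: yes → false
  number of pieces ≥ 49: 33 ≥ 49 is false
  export license on file: no → false
  declared value ≤ 29686 USD: 26126 ≤ 29686 is true
  declared value ≥ 10835 USD: 26126 ≥ 10835 is true
  destination country = IN: AU == IN is false
  NOT hazmat-classified: yes → false
Combine:
[1.1] NOT false = true
[1.3] NOT false = true
[1] true AND false AND true = false
[2.3] NOT false = true
[2] true AND true AND true = true
[3.1] NOT false = true
[3.2] NOT true = false
[3] true AND false = false
[4.1] NOT true = false
[4] false AND false AND false = false
[5.2] NOT false = true
[5] false AND true = false
[6.1] NOT true = false
[6.3] NOT false = true
[6] false AND true AND true = false
[7] false AND false AND false = false
[root] false OR true OR false OR false OR false OR false OR false = true
Overall: true → cleared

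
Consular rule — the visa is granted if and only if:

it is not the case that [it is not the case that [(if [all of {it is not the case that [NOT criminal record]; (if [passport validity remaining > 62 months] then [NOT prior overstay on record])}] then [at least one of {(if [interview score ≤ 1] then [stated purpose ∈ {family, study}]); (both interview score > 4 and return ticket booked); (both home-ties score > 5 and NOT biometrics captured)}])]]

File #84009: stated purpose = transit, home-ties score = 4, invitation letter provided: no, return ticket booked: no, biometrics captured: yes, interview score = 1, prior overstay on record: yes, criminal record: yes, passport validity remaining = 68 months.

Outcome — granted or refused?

Granted

Atomic conditions:
  NOT criminal record: yes → false
  passport validity remaining > 62 months: 68 > 62 is true
  NOT prior overstay on record: yes → false
  interview score ≤ 1: 1 ≤ 1 is true
  stated purpose ∈ {family, study}: transit is not in the set → false
  interview score > 4: 1 > 4 is false
  return ticket booked: no → false
  home-ties score > 5: 4 > 5 is false
  NOT biometrics captured: yes → false
Combine:
[1.1.1.1] NOT false = true
[1.1.1.2] true → false = false
[1.1.1] true AND false = false
[1.1.2.1] true → false = false
[1.1.2.2] false AND false = false
[1.1.2.3] false AND false = false
[1.1.2] false OR false OR false = false
[1.1] false → false (antecedent false ⇒ implication holds) = true
[1] NOT true = false
[root] NOT false = true
Overall: true → granted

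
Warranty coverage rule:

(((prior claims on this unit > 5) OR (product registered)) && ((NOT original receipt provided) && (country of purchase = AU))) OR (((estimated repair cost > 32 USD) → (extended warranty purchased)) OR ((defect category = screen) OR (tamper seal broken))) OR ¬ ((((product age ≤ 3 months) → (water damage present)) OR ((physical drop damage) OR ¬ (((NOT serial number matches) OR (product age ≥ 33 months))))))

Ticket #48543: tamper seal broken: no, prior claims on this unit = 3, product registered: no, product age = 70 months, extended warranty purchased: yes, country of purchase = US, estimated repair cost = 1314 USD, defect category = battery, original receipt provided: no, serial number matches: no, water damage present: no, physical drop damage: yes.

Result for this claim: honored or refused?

Atomic conditions:
  prior claims on this unit > 5: 3 > 5 is false
  product registered: no → false
  NOT original receipt provided: no → true
  country of purchase = AU: US == AU is false
  estimated repair cost > 32 USD: 1314 > 32 is true
  extended warranty purchased: yes → true
  defect category = screen: battery == screen is false
  tamper seal broken: no → false
  product age ≤ 3 months: 70 ≤ 3 is false
  water damage present: no → false
  physical drop damage: yes → true
  NOT serial number matches: no → true
  product age ≥ 33 months: 70 ≥ 33 is true
Combine:
[1.1] false OR false = false
[1.2] true AND false = false
[1] false AND false = false
[2.1] true → true = true
[2.2] false OR false = false
[2] true OR false = true
[3.1.1] false → false (antecedent false ⇒ implication holds) = true
[3.1.2.2.1] true OR true = true
[3.1.2.2] NOT true = false
[3.1.2] true OR false = true
[3.1] true OR true = true
[3] NOT true = false
[root] false OR true OR false = true
Overall: true → honored

Honored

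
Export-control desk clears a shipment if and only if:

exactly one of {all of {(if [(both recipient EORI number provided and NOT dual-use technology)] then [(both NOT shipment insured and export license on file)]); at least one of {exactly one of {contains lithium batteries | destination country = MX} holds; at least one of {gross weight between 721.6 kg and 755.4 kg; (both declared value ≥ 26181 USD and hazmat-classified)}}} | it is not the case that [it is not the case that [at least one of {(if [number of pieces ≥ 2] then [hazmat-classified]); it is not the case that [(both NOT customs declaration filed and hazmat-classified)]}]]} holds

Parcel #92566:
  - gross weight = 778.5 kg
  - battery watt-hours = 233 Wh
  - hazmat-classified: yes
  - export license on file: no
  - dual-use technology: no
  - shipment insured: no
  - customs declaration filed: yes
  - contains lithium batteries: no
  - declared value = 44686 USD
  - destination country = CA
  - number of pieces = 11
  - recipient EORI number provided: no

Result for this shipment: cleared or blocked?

Blocked

Atomic conditions:
  recipient EORI number provided: no → false
  NOT dual-use technology: no → true
  NOT shipment insured: no → true
  export license on file: no → false
  contains lithium batteries: no → false
  destination country = MX: CA == MX is false
  gross weight between 721.6 kg and 755.4 kg: 778.5 in [721.6, 755.4] is false
  declared value ≥ 26181 USD: 44686 ≥ 26181 is true
  hazmat-classified: yes → true
  number of pieces ≥ 2: 11 ≥ 2 is true
  NOT customs declaration filed: yes → false
Combine:
[1.1.1] false AND true = false
[1.1.2] true AND false = false
[1.1] false → false (antecedent false ⇒ implication holds) = true
[1.2.1] exactly-one(false, false) = false
[1.2.2.2] true AND true = true
[1.2.2] false OR true = true
[1.2] false OR true = true
[1] true AND true = true
[2.1.1.1] true → true = true
[2.1.1.2.1] false AND true = false
[2.1.1.2] NOT false = true
[2.1.1] true OR true = true
[2.1] NOT true = false
[2] NOT false = true
[root] exactly-one(true, true) = false
Overall: false → blocked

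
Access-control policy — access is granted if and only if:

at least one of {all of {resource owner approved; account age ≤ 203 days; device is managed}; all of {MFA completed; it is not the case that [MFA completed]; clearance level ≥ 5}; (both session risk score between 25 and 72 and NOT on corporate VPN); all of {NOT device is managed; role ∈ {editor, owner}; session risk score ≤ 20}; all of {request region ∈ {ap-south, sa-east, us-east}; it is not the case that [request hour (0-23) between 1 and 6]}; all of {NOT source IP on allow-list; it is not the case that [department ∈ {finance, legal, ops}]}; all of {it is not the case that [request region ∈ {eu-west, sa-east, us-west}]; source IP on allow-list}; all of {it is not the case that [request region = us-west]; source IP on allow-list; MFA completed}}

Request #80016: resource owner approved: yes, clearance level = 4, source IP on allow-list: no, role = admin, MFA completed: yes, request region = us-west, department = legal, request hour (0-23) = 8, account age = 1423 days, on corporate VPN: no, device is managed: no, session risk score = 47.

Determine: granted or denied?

Atomic conditions:
  resource owner approved: yes → true
  account age ≤ 203 days: 1423 ≤ 203 is false
  device is managed: no → false
  MFA completed: yes → true
  clearance level ≥ 5: 4 ≥ 5 is false
  session risk score between 25 and 72: 47 in [25, 72] is true
  NOT on corporate VPN: no → true
  NOT device is managed: no → true
  role ∈ {editor, owner}: admin is not in the set → false
  session risk score ≤ 20: 47 ≤ 20 is false
  request region ∈ {ap-south, sa-east, us-east}: us-west is not in the set → false
  request hour (0-23) between 1 and 6: 8 in [1, 6] is false
  NOT source IP on allow-list: no → true
  department ∈ {finance, legal, ops}: legal is in the set → true
  request region ∈ {eu-west, sa-east, us-west}: us-west is in the set → true
  source IP on allow-list: no → false
  request region = us-west: us-west == us-west is true
Combine:
[1] true AND false AND false = false
[2.2] NOT true = false
[2] true AND false AND false = false
[3] true AND true = true
[4] true AND false AND false = false
[5.2] NOT false = true
[5] false AND true = false
[6.2] NOT true = false
[6] true AND false = false
[7.1] NOT true = false
[7] false AND false = false
[8.1] NOT true = false
[8] false AND false AND true = false
[root] false OR false OR true OR false OR false OR false OR false OR false = true
Overall: true → granted

Granted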